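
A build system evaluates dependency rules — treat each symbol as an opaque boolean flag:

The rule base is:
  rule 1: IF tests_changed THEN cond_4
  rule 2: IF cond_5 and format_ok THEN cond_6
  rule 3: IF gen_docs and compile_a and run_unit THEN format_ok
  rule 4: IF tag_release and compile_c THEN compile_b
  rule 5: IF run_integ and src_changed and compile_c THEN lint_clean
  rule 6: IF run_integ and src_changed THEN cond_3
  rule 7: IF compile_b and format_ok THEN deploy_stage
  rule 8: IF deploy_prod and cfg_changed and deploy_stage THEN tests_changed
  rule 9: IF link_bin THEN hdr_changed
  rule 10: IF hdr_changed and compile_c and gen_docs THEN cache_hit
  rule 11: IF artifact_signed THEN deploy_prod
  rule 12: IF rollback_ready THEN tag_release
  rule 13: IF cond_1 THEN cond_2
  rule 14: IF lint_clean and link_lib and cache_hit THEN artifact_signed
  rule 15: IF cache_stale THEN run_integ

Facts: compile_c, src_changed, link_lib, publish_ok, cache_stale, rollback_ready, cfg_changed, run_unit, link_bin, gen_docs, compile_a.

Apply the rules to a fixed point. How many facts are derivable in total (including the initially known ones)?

24

Round 1: rule 3 [IF gen_docs and compile_a and run_unit THEN format_ok]; rule 9 [IF link_bin THEN hdr_changed]; rule 12 [IF rollback_ready THEN tag_release]; rule 15 [IF cache_stale THEN run_integ]. Adds format_ok, hdr_changed, tag_release, run_integ.
Round 2: rule 4 [IF tag_release and compile_c THEN compile_b]; rule 5 [IF run_integ and src_changed and compile_c THEN lint_clean]; rule 6 [IF run_integ and src_changed THEN cond_3]; rule 10 [IF hdr_changed and compile_c and gen_docs THEN cache_hit]. Adds compile_b, lint_clean, cond_3, cache_hit.
Round 3: rule 7 [IF compile_b and format_ok THEN deploy_stage]; rule 14 [IF lint_clean and link_lib and cache_hit THEN artifact_signed]. Adds deploy_stage, artifact_signed.
Round 4: rule 11 [IF artifact_signed THEN deploy_prod]. Adds deploy_prod.
Round 5: rule 8 [IF deploy_prod and cfg_changed and deploy_stage THEN tests_changed]. Adds tests_changed.
Round 6: rule 1 [IF tests_changed THEN cond_4]. Adds cond_4.
Closure: {artifact_signed, cache_hit, cache_stale, cfg_changed, compile_a, compile_b, compile_c, cond_3, cond_4, deploy_prod, deploy_stage, format_ok, gen_docs, hdr_changed, link_bin, link_lib, lint_clean, publish_ok, rollback_ready, run_integ, run_unit, src_changed, tag_release, tests_changed} — 24 facts.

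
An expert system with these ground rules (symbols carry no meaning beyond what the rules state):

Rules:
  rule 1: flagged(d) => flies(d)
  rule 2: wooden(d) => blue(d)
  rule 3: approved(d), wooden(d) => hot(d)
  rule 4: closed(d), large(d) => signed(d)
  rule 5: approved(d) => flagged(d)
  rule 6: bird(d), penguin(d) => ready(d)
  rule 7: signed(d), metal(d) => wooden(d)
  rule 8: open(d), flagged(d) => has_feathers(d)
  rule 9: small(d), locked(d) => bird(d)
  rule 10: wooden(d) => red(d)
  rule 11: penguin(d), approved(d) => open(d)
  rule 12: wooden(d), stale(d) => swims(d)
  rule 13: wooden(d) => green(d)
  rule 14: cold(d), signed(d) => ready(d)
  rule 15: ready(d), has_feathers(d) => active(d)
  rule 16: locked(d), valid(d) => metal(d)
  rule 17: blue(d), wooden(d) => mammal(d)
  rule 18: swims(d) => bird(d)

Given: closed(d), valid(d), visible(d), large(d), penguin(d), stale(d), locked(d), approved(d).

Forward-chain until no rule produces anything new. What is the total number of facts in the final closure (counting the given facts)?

Round 1: rule 4 [closed(d), large(d) => signed(d)]; rule 5 [approved(d) => flagged(d)]; rule 11 [penguin(d), approved(d) => open(d)]; rule 16 [locked(d), valid(d) => metal(d)]. New: signed(d), flagged(d), open(d), metal(d).
Round 2: rule 1 [flagged(d) => flies(d)]; rule 7 [signed(d), metal(d) => wooden(d)]; rule 8 [open(d), flagged(d) => has_feathers(d)]. New: flies(d), wooden(d), has_feathers(d).
Round 3: rule 2 [wooden(d) => blue(d)]; rule 3 [approved(d), wooden(d) => hot(d)]; rule 10 [wooden(d) => red(d)]; rule 12 [wooden(d), stale(d) => swims(d)]; rule 13 [wooden(d) => green(d)]. New: blue(d), hot(d), red(d), swims(d), green(d).
Round 4: rule 17 [blue(d), wooden(d) => mammal(d)]; rule 18 [swims(d) => bird(d)]. New: mammal(d), bird(d).
Round 5: rule 6 [bird(d), penguin(d) => ready(d)]. New: ready(d).
Round 6: rule 15 [ready(d), has_feathers(d) => active(d)]. New: active(d).
Closure: {active(d), approved(d), bird(d), blue(d), closed(d), flagged(d), flies(d), green(d), has_feathers(d), hot(d), large(d), locked(d), mammal(d), metal(d), open(d), penguin(d), ready(d), red(d), signed(d), stale(d), swims(d), valid(d), visible(d), wooden(d)} — 24 facts.

24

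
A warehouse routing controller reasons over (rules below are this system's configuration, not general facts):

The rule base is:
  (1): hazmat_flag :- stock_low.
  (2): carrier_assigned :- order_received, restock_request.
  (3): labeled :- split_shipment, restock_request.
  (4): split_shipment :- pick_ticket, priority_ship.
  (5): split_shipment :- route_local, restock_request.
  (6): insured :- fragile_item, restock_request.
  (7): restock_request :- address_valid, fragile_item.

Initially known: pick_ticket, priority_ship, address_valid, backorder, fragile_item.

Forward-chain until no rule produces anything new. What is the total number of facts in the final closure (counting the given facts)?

Round 1: (4) [split_shipment :- pick_ticket, priority_ship.]; (7) [restock_request :- address_valid, fragile_item.]. Adds split_shipment, restock_request.
Round 2: (3) [labeled :- split_shipment, restock_request.]; (6) [insured :- fragile_item, restock_request.]. Adds labeled, insured.
Closure: {address_valid, backorder, fragile_item, insured, labeled, pick_ticket, priority_ship, restock_request, split_shipment} — 9 facts.

9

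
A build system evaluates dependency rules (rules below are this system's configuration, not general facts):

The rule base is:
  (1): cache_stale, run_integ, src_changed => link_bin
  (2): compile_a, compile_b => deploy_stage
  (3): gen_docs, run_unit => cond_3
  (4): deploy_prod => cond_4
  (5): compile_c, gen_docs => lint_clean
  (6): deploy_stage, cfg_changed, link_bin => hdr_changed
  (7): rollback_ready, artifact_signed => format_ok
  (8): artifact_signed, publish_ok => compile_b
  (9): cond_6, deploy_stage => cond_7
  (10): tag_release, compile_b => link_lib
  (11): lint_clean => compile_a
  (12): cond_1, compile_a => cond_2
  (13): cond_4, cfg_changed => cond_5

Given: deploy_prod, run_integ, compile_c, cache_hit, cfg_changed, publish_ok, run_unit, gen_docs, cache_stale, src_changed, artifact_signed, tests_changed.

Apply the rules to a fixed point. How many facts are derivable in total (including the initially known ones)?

21

Round 1: (1) [cache_stale, run_integ, src_changed => link_bin]; (3) [gen_docs, run_unit => cond_3]; (4) [deploy_prod => cond_4]; (5) [compile_c, gen_docs => lint_clean]; (8) [artifact_signed, publish_ok => compile_b]. New: link_bin, cond_3, cond_4, lint_clean, compile_b.
Round 2: (11) [lint_clean => compile_a]; (13) [cond_4, cfg_changed => cond_5]. New: compile_a, cond_5.
Round 3: (2) [compile_a, compile_b => deploy_stage]. New: deploy_stage.
Round 4: (6) [deploy_stage, cfg_changed, link_bin => hdr_changed]. New: hdr_changed.
Closure: {artifact_signed, cache_hit, cache_stale, cfg_changed, compile_a, compile_b, compile_c, cond_3, cond_4, cond_5, deploy_prod, deploy_stage, gen_docs, hdr_changed, link_bin, lint_clean, publish_ok, run_integ, run_unit, src_changed, tests_changed} — 21 facts.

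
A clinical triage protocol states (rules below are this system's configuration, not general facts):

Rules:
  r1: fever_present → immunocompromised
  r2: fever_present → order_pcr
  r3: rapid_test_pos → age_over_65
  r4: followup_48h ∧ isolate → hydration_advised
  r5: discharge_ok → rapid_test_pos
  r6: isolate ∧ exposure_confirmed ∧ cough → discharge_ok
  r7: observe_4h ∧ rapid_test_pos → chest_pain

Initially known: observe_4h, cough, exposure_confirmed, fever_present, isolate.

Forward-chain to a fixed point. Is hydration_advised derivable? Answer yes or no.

Round 1 fires r1, r2, r6, giving immunocompromised, order_pcr, discharge_ok.
Round 2 fires r5, giving rapid_test_pos.
Round 3 fires r3, r7, giving age_over_65, chest_pain.
Fixed point reached. hydration_advised is concluded only by r4; r4 needs followup_48h (never derived).

no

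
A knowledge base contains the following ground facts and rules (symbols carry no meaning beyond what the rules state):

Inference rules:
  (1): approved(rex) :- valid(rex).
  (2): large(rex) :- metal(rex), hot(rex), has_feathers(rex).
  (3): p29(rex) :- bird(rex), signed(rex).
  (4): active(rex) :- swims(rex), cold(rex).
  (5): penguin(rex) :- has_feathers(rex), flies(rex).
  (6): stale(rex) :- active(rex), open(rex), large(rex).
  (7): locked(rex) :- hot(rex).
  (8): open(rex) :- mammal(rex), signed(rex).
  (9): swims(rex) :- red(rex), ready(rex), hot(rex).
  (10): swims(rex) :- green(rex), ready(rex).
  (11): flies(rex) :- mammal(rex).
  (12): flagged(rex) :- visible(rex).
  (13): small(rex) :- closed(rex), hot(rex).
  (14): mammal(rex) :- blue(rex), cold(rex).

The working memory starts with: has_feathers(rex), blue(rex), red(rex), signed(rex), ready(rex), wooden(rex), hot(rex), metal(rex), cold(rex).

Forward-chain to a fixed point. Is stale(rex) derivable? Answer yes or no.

yes

[1] (2) [large(rex) :- metal(rex), hot(rex), has_feathers(rex).]; (7) [locked(rex) :- hot(rex).]; (9) [swims(rex) :- red(rex), ready(rex), hot(rex).]; (14) [mammal(rex) :- blue(rex), cold(rex).]. ⇒ new: large(rex), locked(rex), swims(rex), mammal(rex).
[2] (4) [active(rex) :- swims(rex), cold(rex).]; (8) [open(rex) :- mammal(rex), signed(rex).]; (11) [flies(rex) :- mammal(rex).]. ⇒ new: active(rex), open(rex), flies(rex).
[3] (5) [penguin(rex) :- has_feathers(rex), flies(rex).]; (6) [stale(rex) :- active(rex), open(rex), large(rex).]. ⇒ new: penguin(rex), stale(rex).
stale(rex) appears in round 3, so it is derivable.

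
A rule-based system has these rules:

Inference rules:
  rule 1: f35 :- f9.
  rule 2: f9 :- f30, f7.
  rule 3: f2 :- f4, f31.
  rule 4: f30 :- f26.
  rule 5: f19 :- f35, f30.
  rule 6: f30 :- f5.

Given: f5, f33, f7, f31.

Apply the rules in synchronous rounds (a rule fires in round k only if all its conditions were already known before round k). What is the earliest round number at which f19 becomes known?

[1] rule 6 [f30 :- f5.]. ⇒ new: f30.
[2] rule 2 [f9 :- f30, f7.]. ⇒ new: f9.
[3] rule 1 [f35 :- f9.]. ⇒ new: f35.
[4] rule 5 [f19 :- f35, f30.]. ⇒ new: f19.
f19 first appears in round 4.

4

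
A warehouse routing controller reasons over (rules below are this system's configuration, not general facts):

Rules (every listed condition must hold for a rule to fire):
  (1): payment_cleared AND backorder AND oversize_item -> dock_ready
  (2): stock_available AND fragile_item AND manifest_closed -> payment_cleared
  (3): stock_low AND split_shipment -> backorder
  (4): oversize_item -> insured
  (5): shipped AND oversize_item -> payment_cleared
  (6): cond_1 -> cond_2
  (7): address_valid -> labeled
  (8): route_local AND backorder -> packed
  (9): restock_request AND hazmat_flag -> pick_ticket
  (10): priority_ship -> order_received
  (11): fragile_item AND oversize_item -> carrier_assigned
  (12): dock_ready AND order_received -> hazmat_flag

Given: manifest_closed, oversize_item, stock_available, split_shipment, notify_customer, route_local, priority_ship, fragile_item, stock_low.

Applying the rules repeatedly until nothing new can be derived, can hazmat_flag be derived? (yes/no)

yes

Round 1: (2) [stock_available AND fragile_item AND manifest_closed -> payment_cleared]; (3) [stock_low AND split_shipment -> backorder]; (4) [oversize_item -> insured]; (10) [priority_ship -> order_received]; (11) [fragile_item AND oversize_item -> carrier_assigned]. New: payment_cleared, backorder, insured, order_received, carrier_assigned.
Round 2: (1) [payment_cleared AND backorder AND oversize_item -> dock_ready]; (8) [route_local AND backorder -> packed]. New: dock_ready, packed.
Round 3: (12) [dock_ready AND order_received -> hazmat_flag]. New: hazmat_flag.
hazmat_flag appears in round 3, so it is derivable.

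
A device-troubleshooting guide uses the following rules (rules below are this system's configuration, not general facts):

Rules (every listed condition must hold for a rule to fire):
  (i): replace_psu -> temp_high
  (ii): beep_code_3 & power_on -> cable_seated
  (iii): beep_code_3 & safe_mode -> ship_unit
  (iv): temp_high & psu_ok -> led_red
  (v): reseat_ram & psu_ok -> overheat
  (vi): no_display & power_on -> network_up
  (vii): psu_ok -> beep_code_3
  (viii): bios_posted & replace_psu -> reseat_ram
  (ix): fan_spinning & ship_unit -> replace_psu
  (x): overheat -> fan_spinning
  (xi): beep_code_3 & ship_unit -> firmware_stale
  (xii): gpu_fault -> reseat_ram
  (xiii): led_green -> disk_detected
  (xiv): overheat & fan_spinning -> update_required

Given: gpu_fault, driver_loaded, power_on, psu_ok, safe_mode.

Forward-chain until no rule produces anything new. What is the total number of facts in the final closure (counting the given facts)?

16

[1] (vii) [psu_ok -> beep_code_3]; (xii) [gpu_fault -> reseat_ram]. ⇒ new: beep_code_3, reseat_ram.
[2] (ii) [beep_code_3 & power_on -> cable_seated]; (iii) [beep_code_3 & safe_mode -> ship_unit]; (v) [reseat_ram & psu_ok -> overheat]. ⇒ new: cable_seated, ship_unit, overheat.
[3] (x) [overheat -> fan_spinning]; (xi) [beep_code_3 & ship_unit -> firmware_stale]. ⇒ new: fan_spinning, firmware_stale.
[4] (ix) [fan_spinning & ship_unit -> replace_psu]; (xiv) [overheat & fan_spinning -> update_required]. ⇒ new: replace_psu, update_required.
[5] (i) [replace_psu -> temp_high]. ⇒ new: temp_high.
[6] (iv) [temp_high & psu_ok -> led_red]. ⇒ new: led_red.
Closure: {beep_code_3, cable_seated, driver_loaded, fan_spinning, firmware_stale, gpu_fault, led_red, overheat, power_on, psu_ok, replace_psu, reseat_ram, safe_mode, ship_unit, temp_high, update_required} — 16 facts.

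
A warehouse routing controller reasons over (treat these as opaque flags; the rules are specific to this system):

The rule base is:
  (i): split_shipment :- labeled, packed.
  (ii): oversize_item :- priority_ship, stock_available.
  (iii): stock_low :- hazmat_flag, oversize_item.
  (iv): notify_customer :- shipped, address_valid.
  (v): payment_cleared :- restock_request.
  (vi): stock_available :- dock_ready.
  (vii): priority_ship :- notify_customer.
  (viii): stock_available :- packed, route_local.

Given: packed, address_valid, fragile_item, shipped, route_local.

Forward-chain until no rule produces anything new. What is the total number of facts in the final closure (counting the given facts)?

Round 1 — (iv), (viii), derive notify_customer, stock_available.
Round 2 — (vii), derive priority_ship.
Round 3 — (ii), derive oversize_item.
Closure: {address_valid, fragile_item, notify_customer, oversize_item, packed, priority_ship, route_local, shipped, stock_available} — 9 facts.

9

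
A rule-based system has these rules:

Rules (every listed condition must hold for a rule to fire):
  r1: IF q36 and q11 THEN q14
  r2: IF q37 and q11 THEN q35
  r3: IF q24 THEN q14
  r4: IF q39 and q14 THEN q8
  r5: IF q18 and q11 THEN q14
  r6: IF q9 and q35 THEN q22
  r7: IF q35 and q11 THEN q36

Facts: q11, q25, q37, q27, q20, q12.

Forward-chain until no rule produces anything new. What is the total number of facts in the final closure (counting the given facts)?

9

Round 1 fires r2, giving q35.
Round 2 fires r7, giving q36.
Round 3 fires r1, giving q14.
Closure: {q11, q12, q14, q20, q25, q27, q35, q36, q37} — 9 facts.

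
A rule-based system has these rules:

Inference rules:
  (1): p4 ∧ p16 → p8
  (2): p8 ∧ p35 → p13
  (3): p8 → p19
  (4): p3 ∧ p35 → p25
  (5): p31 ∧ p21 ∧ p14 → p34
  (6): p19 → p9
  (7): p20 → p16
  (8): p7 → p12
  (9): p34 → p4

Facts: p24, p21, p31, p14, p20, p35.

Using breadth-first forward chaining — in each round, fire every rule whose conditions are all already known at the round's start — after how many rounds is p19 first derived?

4

[1] (5) [p31 ∧ p21 ∧ p14 → p34]; (7) [p20 → p16]. ⇒ new: p34, p16.
[2] (9) [p34 → p4]. ⇒ new: p4.
[3] (1) [p4 ∧ p16 → p8]. ⇒ new: p8.
[4] (2) [p8 ∧ p35 → p13]; (3) [p8 → p19]. ⇒ new: p13, p19.
p19 first appears in round 4.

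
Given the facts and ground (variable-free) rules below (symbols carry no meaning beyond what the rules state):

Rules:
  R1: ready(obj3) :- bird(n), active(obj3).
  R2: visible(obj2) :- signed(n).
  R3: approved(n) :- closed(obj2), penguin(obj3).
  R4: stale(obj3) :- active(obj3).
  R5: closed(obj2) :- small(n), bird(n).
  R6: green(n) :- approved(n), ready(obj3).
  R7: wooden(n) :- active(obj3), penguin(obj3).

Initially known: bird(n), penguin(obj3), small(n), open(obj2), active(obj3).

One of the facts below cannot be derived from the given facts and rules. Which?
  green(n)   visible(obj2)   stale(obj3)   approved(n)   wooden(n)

Round 1 — R1, R4, R5, R7, derive ready(obj3), stale(obj3), closed(obj2), wooden(n).
Round 2 — R3, derive approved(n).
Round 3 — R6, derive green(n).
Derived: stale(obj3) (round 1), approved(n) (round 2), wooden(n) (round 1), green(n) (round 3). visible(obj2) never appears in any round.

visible(obj2)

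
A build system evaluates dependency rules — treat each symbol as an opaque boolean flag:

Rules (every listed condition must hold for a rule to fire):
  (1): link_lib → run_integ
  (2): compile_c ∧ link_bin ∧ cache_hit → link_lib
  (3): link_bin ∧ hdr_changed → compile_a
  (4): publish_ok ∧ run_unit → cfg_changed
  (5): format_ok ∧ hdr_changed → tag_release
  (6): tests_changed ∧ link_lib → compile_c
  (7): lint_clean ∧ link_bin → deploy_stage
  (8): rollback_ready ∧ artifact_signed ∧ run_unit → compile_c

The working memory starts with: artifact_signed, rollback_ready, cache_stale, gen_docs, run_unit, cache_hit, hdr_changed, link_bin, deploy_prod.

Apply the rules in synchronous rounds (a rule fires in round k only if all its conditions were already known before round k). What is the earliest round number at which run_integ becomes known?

3

Round 1: (3) [link_bin ∧ hdr_changed → compile_a]; (8) [rollback_ready ∧ artifact_signed ∧ run_unit → compile_c]. New: compile_a, compile_c.
Round 2: (2) [compile_c ∧ link_bin ∧ cache_hit → link_lib]. New: link_lib.
Round 3: (1) [link_lib → run_integ]. New: run_integ.
run_integ first appears in round 3.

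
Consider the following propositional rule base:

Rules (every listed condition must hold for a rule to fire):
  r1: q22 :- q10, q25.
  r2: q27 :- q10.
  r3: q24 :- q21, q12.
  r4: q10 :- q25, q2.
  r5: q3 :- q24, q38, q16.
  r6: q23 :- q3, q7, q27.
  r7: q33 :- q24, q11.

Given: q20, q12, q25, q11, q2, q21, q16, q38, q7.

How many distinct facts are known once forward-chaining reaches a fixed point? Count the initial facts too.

16

Round 1: r3 [q24 :- q21, q12.]; r4 [q10 :- q25, q2.]. Adds q24, q10.
Round 2: r1 [q22 :- q10, q25.]; r2 [q27 :- q10.]; r5 [q3 :- q24, q38, q16.]; r7 [q33 :- q24, q11.]. Adds q22, q27, q3, q33.
Round 3: r6 [q23 :- q3, q7, q27.]. Adds q23.
Closure: {q10, q11, q12, q16, q2, q20, q21, q22, q23, q24, q25, q27, q3, q33, q38, q7} — 16 facts.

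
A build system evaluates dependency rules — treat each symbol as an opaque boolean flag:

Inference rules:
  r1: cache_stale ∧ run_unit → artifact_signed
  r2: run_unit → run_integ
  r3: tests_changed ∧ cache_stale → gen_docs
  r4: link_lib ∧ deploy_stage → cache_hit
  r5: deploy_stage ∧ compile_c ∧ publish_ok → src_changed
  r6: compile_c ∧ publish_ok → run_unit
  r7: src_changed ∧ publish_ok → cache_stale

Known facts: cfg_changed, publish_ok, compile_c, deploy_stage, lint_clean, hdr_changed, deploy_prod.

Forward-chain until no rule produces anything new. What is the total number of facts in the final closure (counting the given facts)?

12

Round 1: r5 [deploy_stage ∧ compile_c ∧ publish_ok → src_changed]; r6 [compile_c ∧ publish_ok → run_unit]. Adds src_changed, run_unit.
Round 2: r2 [run_unit → run_integ]; r7 [src_changed ∧ publish_ok → cache_stale]. Adds run_integ, cache_stale.
Round 3: r1 [cache_stale ∧ run_unit → artifact_signed]. Adds artifact_signed.
Closure: {artifact_signed, cache_stale, cfg_changed, compile_c, deploy_prod, deploy_stage, hdr_changed, lint_clean, publish_ok, run_integ, run_unit, src_changed} — 12 facts.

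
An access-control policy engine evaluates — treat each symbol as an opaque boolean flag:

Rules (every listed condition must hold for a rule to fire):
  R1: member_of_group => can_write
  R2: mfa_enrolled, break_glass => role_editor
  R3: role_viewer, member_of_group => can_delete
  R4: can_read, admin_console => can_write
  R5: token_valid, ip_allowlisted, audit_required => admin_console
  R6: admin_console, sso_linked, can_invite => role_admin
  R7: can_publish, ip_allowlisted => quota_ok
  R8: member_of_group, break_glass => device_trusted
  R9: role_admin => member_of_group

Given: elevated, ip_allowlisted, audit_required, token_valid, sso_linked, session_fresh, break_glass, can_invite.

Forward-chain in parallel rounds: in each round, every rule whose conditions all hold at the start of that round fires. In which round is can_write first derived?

Round 1: R5 [token_valid, ip_allowlisted, audit_required => admin_console]. New: admin_console.
Round 2: R6 [admin_console, sso_linked, can_invite => role_admin]. New: role_admin.
Round 3: R9 [role_admin => member_of_group]. New: member_of_group.
Round 4: R1 [member_of_group => can_write]; R8 [member_of_group, break_glass => device_trusted]. New: can_write, device_trusted.
can_write first appears in round 4.

4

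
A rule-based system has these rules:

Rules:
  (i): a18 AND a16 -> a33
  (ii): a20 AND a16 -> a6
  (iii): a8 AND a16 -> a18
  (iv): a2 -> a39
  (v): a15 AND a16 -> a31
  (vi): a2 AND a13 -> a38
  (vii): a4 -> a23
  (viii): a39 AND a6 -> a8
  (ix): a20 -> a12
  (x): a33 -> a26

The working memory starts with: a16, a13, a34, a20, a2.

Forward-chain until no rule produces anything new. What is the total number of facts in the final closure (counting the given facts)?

13

Round 1 fires (ii), (iv), (vi), (ix), giving a6, a39, a38, a12.
Round 2 fires (viii), giving a8.
Round 3 fires (iii), giving a18.
Round 4 fires (i), giving a33.
Round 5 fires (x), giving a26.
Closure: {a12, a13, a16, a18, a2, a20, a26, a33, a34, a38, a39, a6, a8} — 13 facts.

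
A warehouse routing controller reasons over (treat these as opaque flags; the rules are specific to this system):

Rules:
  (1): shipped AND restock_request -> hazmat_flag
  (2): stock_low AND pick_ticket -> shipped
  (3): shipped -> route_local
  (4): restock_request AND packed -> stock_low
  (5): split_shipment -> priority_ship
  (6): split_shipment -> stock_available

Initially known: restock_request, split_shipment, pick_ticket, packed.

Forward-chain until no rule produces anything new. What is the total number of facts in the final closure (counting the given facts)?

Round 1: (4) [restock_request AND packed -> stock_low]; (5) [split_shipment -> priority_ship]; (6) [split_shipment -> stock_available]. New: stock_low, priority_ship, stock_available.
Round 2: (2) [stock_low AND pick_ticket -> shipped]. New: shipped.
Round 3: (1) [shipped AND restock_request -> hazmat_flag]; (3) [shipped -> route_local]. New: hazmat_flag, route_local.
Closure: {hazmat_flag, packed, pick_ticket, priority_ship, restock_request, route_local, shipped, split_shipment, stock_available, stock_low} — 10 facts.

10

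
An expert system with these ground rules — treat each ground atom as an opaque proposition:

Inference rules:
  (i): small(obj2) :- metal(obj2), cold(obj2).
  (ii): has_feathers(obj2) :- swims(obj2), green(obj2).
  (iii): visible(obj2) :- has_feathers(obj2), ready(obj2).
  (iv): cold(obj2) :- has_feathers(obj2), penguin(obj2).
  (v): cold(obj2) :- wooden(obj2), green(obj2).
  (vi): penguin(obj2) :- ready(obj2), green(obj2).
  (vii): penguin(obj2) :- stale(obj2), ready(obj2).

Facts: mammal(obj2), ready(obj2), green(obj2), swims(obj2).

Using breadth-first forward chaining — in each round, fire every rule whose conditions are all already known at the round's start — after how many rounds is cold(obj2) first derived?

2

Round 1: (ii) [has_feathers(obj2) :- swims(obj2), green(obj2).]; (vi) [penguin(obj2) :- ready(obj2), green(obj2).]. Adds has_feathers(obj2), penguin(obj2).
Round 2: (iii) [visible(obj2) :- has_feathers(obj2), ready(obj2).]; (iv) [cold(obj2) :- has_feathers(obj2), penguin(obj2).]. Adds visible(obj2), cold(obj2).
cold(obj2) first appears in round 2.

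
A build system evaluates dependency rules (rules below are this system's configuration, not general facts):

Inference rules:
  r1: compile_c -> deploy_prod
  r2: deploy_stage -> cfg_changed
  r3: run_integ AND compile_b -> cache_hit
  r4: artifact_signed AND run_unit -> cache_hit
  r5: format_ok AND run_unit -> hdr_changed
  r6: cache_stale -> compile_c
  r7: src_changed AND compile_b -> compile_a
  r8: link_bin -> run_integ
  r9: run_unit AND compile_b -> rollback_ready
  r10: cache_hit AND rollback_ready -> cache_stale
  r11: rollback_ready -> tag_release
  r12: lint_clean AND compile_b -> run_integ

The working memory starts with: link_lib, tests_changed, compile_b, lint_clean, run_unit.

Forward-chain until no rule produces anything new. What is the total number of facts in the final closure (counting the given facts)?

Round 1: r9 [run_unit AND compile_b -> rollback_ready]; r12 [lint_clean AND compile_b -> run_integ]. Adds rollback_ready, run_integ.
Round 2: r3 [run_integ AND compile_b -> cache_hit]; r11 [rollback_ready -> tag_release]. Adds cache_hit, tag_release.
Round 3: r10 [cache_hit AND rollback_ready -> cache_stale]. Adds cache_stale.
Round 4: r6 [cache_stale -> compile_c]. Adds compile_c.
Round 5: r1 [compile_c -> deploy_prod]. Adds deploy_prod.
Closure: {cache_hit, cache_stale, compile_b, compile_c, deploy_prod, link_lib, lint_clean, rollback_ready, run_integ, run_unit, tag_release, tests_changed} — 12 facts.

12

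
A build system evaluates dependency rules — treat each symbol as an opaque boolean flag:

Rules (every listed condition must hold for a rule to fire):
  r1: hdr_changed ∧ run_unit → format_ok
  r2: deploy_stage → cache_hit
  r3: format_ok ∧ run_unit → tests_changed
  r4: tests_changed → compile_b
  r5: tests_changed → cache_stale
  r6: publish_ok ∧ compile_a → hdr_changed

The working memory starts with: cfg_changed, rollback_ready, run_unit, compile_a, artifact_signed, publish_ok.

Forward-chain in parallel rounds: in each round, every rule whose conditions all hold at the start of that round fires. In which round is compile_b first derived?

[1] r6 [publish_ok ∧ compile_a → hdr_changed]. ⇒ new: hdr_changed.
[2] r1 [hdr_changed ∧ run_unit → format_ok]. ⇒ new: format_ok.
[3] r3 [format_ok ∧ run_unit → tests_changed]. ⇒ new: tests_changed.
[4] r4 [tests_changed → compile_b]; r5 [tests_changed → cache_stale]. ⇒ new: compile_b, cache_stale.
compile_b first appears in round 4.

4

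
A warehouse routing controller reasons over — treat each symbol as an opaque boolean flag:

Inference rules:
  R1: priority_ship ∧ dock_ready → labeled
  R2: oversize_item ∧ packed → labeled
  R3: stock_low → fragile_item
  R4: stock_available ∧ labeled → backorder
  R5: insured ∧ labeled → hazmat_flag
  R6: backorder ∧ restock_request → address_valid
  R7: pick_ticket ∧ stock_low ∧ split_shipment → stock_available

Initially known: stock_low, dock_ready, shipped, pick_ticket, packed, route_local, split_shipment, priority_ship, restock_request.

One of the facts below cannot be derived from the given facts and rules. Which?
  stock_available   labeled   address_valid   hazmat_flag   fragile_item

hazmat_flag

Round 1 — R1, R3, R7, derive labeled, fragile_item, stock_available.
Round 2 — R4, derive backorder.
Round 3 — R6, derive address_valid.
Derived: labeled (round 1), stock_available (round 1), address_valid (round 3), fragile_item (round 1). hazmat_flag never appears in any round.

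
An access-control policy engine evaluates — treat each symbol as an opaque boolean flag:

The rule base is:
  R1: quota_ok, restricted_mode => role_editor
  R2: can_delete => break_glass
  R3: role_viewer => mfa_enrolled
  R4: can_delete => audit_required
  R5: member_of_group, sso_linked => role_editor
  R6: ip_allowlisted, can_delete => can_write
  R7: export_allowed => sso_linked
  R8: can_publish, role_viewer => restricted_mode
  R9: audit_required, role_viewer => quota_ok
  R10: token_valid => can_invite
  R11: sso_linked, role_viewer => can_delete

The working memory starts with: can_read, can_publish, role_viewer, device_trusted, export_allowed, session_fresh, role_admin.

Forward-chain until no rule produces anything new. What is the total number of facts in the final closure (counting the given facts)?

15

Round 1: R3 [role_viewer => mfa_enrolled]; R7 [export_allowed => sso_linked]; R8 [can_publish, role_viewer => restricted_mode]. New: mfa_enrolled, sso_linked, restricted_mode.
Round 2: R11 [sso_linked, role_viewer => can_delete]. New: can_delete.
Round 3: R2 [can_delete => break_glass]; R4 [can_delete => audit_required]. New: break_glass, audit_required.
Round 4: R9 [audit_required, role_viewer => quota_ok]. New: quota_ok.
Round 5: R1 [quota_ok, restricted_mode => role_editor]. New: role_editor.
Closure: {audit_required, break_glass, can_delete, can_publish, can_read, device_trusted, export_allowed, mfa_enrolled, quota_ok, restricted_mode, role_admin, role_editor, role_viewer, session_fresh, sso_linked} — 15 facts.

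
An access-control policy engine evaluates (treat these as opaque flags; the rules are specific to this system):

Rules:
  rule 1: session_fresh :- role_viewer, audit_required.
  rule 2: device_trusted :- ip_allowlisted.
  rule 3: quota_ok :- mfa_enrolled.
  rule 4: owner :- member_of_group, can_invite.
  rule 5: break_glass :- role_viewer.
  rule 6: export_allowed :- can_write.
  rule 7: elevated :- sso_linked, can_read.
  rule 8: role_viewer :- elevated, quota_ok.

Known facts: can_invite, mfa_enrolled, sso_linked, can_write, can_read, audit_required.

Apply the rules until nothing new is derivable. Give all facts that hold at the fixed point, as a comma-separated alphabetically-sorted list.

audit_required, break_glass, can_invite, can_read, can_write, elevated, export_allowed, mfa_enrolled, quota_ok, role_viewer, session_fresh, sso_linked

[1] rule 3 [quota_ok :- mfa_enrolled.]; rule 6 [export_allowed :- can_write.]; rule 7 [elevated :- sso_linked, can_read.]. ⇒ new: quota_ok, export_allowed, elevated.
[2] rule 8 [role_viewer :- elevated, quota_ok.]. ⇒ new: role_viewer.
[3] rule 1 [session_fresh :- role_viewer, audit_required.]; rule 5 [break_glass :- role_viewer.]. ⇒ new: session_fresh, break_glass.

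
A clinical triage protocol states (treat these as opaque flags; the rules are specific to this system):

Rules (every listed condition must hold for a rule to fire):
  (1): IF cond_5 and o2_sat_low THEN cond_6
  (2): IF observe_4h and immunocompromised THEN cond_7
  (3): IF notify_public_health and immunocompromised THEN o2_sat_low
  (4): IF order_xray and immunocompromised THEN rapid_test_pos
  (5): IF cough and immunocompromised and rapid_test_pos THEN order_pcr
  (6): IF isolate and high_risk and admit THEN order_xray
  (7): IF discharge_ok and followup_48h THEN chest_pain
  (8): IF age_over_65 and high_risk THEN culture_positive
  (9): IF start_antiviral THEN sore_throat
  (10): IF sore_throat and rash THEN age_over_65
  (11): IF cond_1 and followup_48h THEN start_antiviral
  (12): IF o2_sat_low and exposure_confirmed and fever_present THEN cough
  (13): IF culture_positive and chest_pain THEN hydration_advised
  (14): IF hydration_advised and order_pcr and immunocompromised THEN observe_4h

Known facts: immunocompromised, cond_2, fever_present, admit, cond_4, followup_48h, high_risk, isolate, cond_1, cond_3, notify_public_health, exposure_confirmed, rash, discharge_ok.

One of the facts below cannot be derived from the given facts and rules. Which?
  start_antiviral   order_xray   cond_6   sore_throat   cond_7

Round 1 — (3), (6), (7), (11), derive o2_sat_low, order_xray, chest_pain, start_antiviral.
Round 2 — (4), (9), (12), derive rapid_test_pos, sore_throat, cough.
Round 3 — (5), (10), derive order_pcr, age_over_65.
Round 4 — (8), derive culture_positive.
Round 5 — (13), derive hydration_advised.
Round 6 — (14), derive observe_4h.
Round 7 — (2), derive cond_7.
Derived: order_xray (round 1), start_antiviral (round 1), sore_throat (round 2), cond_7 (round 7). cond_6 never appears in any round.

cond_6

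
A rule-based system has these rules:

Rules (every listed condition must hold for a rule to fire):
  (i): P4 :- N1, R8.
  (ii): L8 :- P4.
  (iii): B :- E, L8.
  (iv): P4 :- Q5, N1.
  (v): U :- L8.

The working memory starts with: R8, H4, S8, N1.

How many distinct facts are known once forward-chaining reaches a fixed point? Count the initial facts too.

7

[1] (i) [P4 :- N1, R8.]. ⇒ new: P4.
[2] (ii) [L8 :- P4.]. ⇒ new: L8.
[3] (v) [U :- L8.]. ⇒ new: U.
Closure: {H4, L8, N1, P4, R8, S8, U} — 7 facts.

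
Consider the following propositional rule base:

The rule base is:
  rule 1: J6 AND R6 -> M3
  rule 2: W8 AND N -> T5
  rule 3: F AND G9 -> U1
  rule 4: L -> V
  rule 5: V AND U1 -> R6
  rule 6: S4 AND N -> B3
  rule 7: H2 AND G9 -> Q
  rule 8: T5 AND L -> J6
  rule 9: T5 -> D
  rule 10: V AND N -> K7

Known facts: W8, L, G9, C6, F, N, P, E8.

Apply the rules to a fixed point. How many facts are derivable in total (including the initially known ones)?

Round 1 — rule 2, rule 3, rule 4, derive T5, U1, V.
Round 2 — rule 5, rule 8, rule 9, rule 10, derive R6, J6, D, K7.
Round 3 — rule 1, derive M3.
Closure: {C6, D, E8, F, G9, J6, K7, L, M3, N, P, R6, T5, U1, V, W8} — 16 facts.

16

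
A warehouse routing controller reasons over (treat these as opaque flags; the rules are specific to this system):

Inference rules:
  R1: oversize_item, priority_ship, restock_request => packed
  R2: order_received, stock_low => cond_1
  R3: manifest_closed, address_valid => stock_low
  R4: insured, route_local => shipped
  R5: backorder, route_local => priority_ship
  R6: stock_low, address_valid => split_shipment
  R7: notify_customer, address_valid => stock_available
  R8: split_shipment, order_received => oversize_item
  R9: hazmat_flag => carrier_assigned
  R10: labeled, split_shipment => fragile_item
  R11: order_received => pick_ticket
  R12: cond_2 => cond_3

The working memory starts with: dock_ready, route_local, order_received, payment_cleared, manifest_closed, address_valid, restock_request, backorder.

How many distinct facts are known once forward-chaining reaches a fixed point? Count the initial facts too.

Round 1: R3 [manifest_closed, address_valid => stock_low]; R5 [backorder, route_local => priority_ship]; R11 [order_received => pick_ticket]. New: stock_low, priority_ship, pick_ticket.
Round 2: R2 [order_received, stock_low => cond_1]; R6 [stock_low, address_valid => split_shipment]. New: cond_1, split_shipment.
Round 3: R8 [split_shipment, order_received => oversize_item]. New: oversize_item.
Round 4: R1 [oversize_item, priority_ship, restock_request => packed]. New: packed.
Closure: {address_valid, backorder, cond_1, dock_ready, manifest_closed, order_received, oversize_item, packed, payment_cleared, pick_ticket, priority_ship, restock_request, route_local, split_shipment, stock_low} — 15 facts.

15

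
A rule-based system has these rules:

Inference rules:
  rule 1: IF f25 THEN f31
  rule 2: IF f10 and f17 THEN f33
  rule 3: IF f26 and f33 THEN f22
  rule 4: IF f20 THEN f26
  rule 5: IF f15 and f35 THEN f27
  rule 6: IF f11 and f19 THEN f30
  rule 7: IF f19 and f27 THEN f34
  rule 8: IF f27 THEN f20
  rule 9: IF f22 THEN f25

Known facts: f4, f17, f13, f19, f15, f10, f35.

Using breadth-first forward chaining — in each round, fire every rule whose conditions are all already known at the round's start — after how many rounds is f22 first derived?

Round 1: rule 2 [IF f10 and f17 THEN f33]; rule 5 [IF f15 and f35 THEN f27]. Adds f33, f27.
Round 2: rule 7 [IF f19 and f27 THEN f34]; rule 8 [IF f27 THEN f20]. Adds f34, f20.
Round 3: rule 4 [IF f20 THEN f26]. Adds f26.
Round 4: rule 3 [IF f26 and f33 THEN f22]. Adds f22.
f22 first appears in round 4.

4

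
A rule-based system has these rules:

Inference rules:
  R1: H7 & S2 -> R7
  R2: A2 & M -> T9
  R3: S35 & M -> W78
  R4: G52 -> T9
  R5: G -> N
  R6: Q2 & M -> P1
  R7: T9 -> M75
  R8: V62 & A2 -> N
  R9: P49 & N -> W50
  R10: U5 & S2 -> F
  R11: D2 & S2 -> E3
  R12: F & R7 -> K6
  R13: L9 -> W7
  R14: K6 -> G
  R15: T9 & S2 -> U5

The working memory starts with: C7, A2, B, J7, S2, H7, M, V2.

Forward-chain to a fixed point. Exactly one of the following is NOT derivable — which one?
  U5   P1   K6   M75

P1

[1] R1 [H7 & S2 -> R7]; R2 [A2 & M -> T9]. ⇒ new: R7, T9.
[2] R7 [T9 -> M75]; R15 [T9 & S2 -> U5]. ⇒ new: M75, U5.
[3] R10 [U5 & S2 -> F]. ⇒ new: F.
[4] R12 [F & R7 -> K6]. ⇒ new: K6.
[5] R14 [K6 -> G]. ⇒ new: G.
[6] R5 [G -> N]. ⇒ new: N.
Derived: K6 (round 4), U5 (round 2), M75 (round 2). P1 never appears in any round.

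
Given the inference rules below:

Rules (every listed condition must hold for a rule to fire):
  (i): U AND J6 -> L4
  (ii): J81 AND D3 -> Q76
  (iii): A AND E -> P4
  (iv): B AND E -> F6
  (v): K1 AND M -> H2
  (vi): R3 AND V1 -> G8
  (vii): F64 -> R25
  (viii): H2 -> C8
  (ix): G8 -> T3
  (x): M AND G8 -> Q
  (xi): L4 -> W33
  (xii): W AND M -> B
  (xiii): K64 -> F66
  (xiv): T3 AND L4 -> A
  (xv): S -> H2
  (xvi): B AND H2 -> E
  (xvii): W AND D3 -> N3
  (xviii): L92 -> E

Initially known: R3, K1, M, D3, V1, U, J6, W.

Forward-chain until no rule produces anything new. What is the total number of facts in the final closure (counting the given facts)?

Round 1: (i) [U AND J6 -> L4]; (v) [K1 AND M -> H2]; (vi) [R3 AND V1 -> G8]; (xii) [W AND M -> B]; (xvii) [W AND D3 -> N3]. Adds L4, H2, G8, B, N3.
Round 2: (viii) [H2 -> C8]; (ix) [G8 -> T3]; (x) [M AND G8 -> Q]; (xi) [L4 -> W33]; (xvi) [B AND H2 -> E]. Adds C8, T3, Q, W33, E.
Round 3: (iv) [B AND E -> F6]; (xiv) [T3 AND L4 -> A]. Adds F6, A.
Round 4: (iii) [A AND E -> P4]. Adds P4.
Closure: {A, B, C8, D3, E, F6, G8, H2, J6, K1, L4, M, N3, P4, Q, R3, T3, U, V1, W, W33} — 21 facts.

21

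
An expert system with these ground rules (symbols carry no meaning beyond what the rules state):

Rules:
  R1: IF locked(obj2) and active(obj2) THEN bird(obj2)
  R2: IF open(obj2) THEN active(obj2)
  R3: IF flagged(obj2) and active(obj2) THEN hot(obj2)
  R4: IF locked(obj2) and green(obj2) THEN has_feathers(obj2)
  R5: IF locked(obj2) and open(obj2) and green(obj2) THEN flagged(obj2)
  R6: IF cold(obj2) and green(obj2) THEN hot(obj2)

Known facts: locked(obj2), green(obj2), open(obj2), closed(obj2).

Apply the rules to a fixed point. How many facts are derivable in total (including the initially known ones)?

[1] R2 [IF open(obj2) THEN active(obj2)]; R4 [IF locked(obj2) and green(obj2) THEN has_feathers(obj2)]; R5 [IF locked(obj2) and open(obj2) and green(obj2) THEN flagged(obj2)]. ⇒ new: active(obj2), has_feathers(obj2), flagged(obj2).
[2] R1 [IF locked(obj2) and active(obj2) THEN bird(obj2)]; R3 [IF flagged(obj2) and active(obj2) THEN hot(obj2)]. ⇒ new: bird(obj2), hot(obj2).
Closure: {active(obj2), bird(obj2), closed(obj2), flagged(obj2), green(obj2), has_feathers(obj2), hot(obj2), locked(obj2), open(obj2)} — 9 facts.

9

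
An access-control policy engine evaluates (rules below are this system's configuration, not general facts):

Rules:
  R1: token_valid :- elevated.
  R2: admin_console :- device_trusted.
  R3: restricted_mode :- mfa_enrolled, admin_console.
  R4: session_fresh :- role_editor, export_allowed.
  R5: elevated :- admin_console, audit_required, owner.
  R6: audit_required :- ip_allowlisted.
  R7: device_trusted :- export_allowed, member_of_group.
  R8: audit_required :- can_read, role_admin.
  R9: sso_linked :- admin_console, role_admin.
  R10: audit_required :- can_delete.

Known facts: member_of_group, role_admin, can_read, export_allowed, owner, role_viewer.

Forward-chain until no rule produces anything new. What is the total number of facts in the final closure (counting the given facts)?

Round 1: R7 [device_trusted :- export_allowed, member_of_group.]; R8 [audit_required :- can_read, role_admin.]. New: device_trusted, audit_required.
Round 2: R2 [admin_console :- device_trusted.]. New: admin_console.
Round 3: R5 [elevated :- admin_console, audit_required, owner.]; R9 [sso_linked :- admin_console, role_admin.]. New: elevated, sso_linked.
Round 4: R1 [token_valid :- elevated.]. New: token_valid.
Closure: {admin_console, audit_required, can_read, device_trusted, elevated, export_allowed, member_of_group, owner, role_admin, role_viewer, sso_linked, token_valid} — 12 facts.

12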